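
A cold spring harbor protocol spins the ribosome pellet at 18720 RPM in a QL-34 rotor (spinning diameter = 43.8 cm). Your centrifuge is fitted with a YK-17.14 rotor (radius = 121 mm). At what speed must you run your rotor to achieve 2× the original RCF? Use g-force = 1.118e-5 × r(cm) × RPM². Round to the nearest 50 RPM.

≈ 35600 RPM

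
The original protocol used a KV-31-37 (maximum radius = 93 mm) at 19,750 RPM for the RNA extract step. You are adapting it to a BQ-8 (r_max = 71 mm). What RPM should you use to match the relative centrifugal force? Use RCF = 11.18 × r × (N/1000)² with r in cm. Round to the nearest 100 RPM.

22600 RPM

Original rotor: r = 93 mm = 9.3 cm
RCF_original = 11.18 × 9.3 × (19.75)² = 11.18 × 9.3 × 390.0625 ≈ 40,556.4 × g
Your rotor: r = 71 mm = 7.1 cm
40,556.4 = 11.18 × 7.1 × (N/1000)²
(N/1000)² = 40,556.4 / 79.378 = 510.9275
N = 1000 × √510.9275 ≈ 22,603.7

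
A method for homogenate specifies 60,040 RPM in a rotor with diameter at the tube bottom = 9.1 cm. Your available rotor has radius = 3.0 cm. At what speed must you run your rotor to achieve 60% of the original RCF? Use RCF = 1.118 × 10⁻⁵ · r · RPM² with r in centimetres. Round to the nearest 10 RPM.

≈ 57270 RPM

Original rotor: r = 9.1 / 2 = 4.55 cm
RCF_original = 1.118 × 10⁻⁵ × 4.55 × (60040)² = 1.118 × 10⁻⁵ × 4.55 × 3,604,801,600 ≈ 183,372.7 × g
Target RCF = 0.6 × 183,372.7 ≈ 110,023.6 × g
110,023.6 = 1.118 × 10⁻⁵ × 3 × N²
N² = 110,023.6 / (3.354 × 10⁻⁵) = 3,280,369,708
N ≈ √3,280,369,708 ≈ 57,274.5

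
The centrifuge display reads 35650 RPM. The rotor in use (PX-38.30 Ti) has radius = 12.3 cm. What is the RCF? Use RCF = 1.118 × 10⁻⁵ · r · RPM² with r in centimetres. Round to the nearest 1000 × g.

RCF = 1.118 × 10⁻⁵ × r × N²
RCF = 1.118 × 10⁻⁵ × 12.3 × (35650)² = 1.118 × 10⁻⁵ × 12.3 × 1,270,922,500 ≈ 174,769.6 × g

175000 × g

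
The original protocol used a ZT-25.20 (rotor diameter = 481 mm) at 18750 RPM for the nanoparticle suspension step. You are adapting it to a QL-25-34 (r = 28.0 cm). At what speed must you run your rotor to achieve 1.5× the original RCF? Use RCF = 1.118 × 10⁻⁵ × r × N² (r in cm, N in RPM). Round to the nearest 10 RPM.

Original rotor: r = 481 mm / 2 = 240.5 mm = 24.05 cm
RCF_original = 1.118 × 10⁻⁵ × 24.05 × (18750)² = 1.118 × 10⁻⁵ × 24.05 × 351,562,500 ≈ 94,527.8 × g
Target RCF = 1.5 × 94,527.8 ≈ 141,791.7 × g
141,791.7 = 1.118 × 10⁻⁵ × 28 × N²
N² = 141,791.7 / (31.304 × 10⁻⁵) = 452,950,741
N ≈ √452,950,741 ≈ 21,282.6

≈ 21280 RPM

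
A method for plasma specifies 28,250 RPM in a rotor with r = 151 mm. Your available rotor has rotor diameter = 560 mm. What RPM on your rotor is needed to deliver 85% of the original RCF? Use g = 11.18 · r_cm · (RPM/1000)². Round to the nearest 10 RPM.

19130 RPM

Original rotor: r = 151 mm = 15.1 cm
RCF_original = 11.18 × 15.1 × (28.25)² = 11.18 × 15.1 × 798.0625 ≈ 134,727.3 × g
Target RCF = 0.85 × 134,727.3 ≈ 114,518.2 × g
Your rotor: r = 560 mm / 2 = 280 mm = 28 cm
114,518.2 = 11.18 × 28 × (N/1000)²
(N/1000)² = 114,518.2 / 313.04 = 365.8261
N = 1000 × √365.8261 ≈ 19,126.6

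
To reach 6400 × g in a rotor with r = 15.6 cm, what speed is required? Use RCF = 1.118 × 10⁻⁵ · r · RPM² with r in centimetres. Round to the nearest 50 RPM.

6,400 = 1.118 × 10⁻⁵ × 15.6 × N²
N² = 6,400 / (17.4408 × 10⁻⁵) = 36,695,564
N ≈ √36,695,564 ≈ 6,057.7

6050 RPM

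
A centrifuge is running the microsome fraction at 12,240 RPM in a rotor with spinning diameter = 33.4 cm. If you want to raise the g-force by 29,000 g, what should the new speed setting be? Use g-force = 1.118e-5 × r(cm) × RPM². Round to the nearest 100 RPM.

r = 33.4 / 2 = 16.7 cm
Current RCF = 1.118 × 10⁻⁵ × 16.7 × (12240)² = 1.118 × 10⁻⁵ × 16.7 × 149,817,600 ≈ 27,971.8 × g
Target RCF = 27,971.8 + 29,000 = 56,971.8 × g
N² = 56,971.8 / (18.6706 × 10⁻⁵) = 305,141,774
N ≈ √305,141,774 ≈ 17,468.3

17500 RPM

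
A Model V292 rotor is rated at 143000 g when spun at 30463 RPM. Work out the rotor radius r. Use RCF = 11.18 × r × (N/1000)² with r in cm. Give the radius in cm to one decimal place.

≈ 13.8 cm

RCF = 11.18 × r × (N/1000)²
143000 = 11.18 × r × (30.463)²
r = 143000 / (11.18 × 927.994369) = 143000 / 10374.98 ≈ 13.783 cm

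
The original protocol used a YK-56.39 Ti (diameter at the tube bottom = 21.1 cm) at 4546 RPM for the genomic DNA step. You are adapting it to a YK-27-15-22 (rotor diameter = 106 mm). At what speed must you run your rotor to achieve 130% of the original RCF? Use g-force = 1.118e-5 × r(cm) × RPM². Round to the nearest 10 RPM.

Original rotor: r = 21.1 / 2 = 10.55 cm
RCF = 1.118 × 10⁻⁵ × r × N²
RCF_original = 1.118 × 10⁻⁵ × 10.55 × (4546)² = 1.118 × 10⁻⁵ × 10.55 × 20,666,116 ≈ 2,437.5 × g
Target RCF = 1.3 × 2,437.5 ≈ 3,168.8 × g
Your rotor: r = 106 mm / 2 = 53 mm = 5.3 cm
3,168.8 = 1.118 × 10⁻⁵ × 5.3 × N²
N² = 3,168.8 / (5.9254 × 10⁻⁵) = 53,478,246
N ≈ √53,478,246 ≈ 7,312.9

7310 RPM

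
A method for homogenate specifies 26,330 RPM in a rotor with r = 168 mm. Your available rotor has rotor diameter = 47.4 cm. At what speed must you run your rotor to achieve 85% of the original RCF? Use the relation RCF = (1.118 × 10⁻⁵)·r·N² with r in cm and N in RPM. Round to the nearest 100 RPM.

Original rotor: r = 168 mm = 16.8 cm
RCF = 1.118 × 10⁻⁵ × r × N²
RCF_original = 1.118 × 10⁻⁵ × 16.8 × (26330)² = 1.118 × 10⁻⁵ × 16.8 × 693,268,900 ≈ 130,212.5 × g
Target RCF = 0.85 × 130,212.5 ≈ 110,680.6 × g
Your rotor: r = 47.4 / 2 = 23.7 cm
110,680.6 = 1.118 × 10⁻⁵ × 23.7 × N²
N² = 110,680.6 / (26.4966 × 10⁻⁵) = 417,716,235
N ≈ √417,716,235 ≈ 20,438.1

≈ 20400 RPM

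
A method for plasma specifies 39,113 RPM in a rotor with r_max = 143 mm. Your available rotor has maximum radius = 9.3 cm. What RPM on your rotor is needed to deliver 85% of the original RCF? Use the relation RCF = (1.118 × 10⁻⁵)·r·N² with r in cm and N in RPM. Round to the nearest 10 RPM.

Original rotor: r = 143 mm = 14.3 cm
RCF_original = 1.118 × 10⁻⁵ × 14.3 × (39113)² = 1.118 × 10⁻⁵ × 14.3 × 1,529,826,769 ≈ 244,579.5 × g
Target RCF = 0.85 × 244,579.5 ≈ 207,892.6 × g
207,892.6 = 1.118 × 10⁻⁵ × 9.3 × N²
N² = 207,892.6 / (10.3974 × 10⁻⁵) = 1,999,467,174
N ≈ √1,999,467,174 ≈ 44,715.4

≈ 44720 RPM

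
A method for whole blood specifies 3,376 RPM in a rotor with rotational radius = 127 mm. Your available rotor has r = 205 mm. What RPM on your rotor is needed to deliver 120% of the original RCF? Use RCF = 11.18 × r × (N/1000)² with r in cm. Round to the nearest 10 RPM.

≈ 2910 RPM

Original rotor: r = 127 mm = 12.7 cm
RCF_original = 11.18 × 12.7 × (3.376)² = 11.18 × 12.7 × 11.397376 ≈ 1,618.3 × g
Target RCF = 1.2 × 1,618.3 ≈ 1,942 × g
Your rotor: r = 205 mm = 20.5 cm
1,942 = 11.18 × 20.5 × (N/1000)²
(N/1000)² = 1,942 / 229.19 = 8.473319
N = 1000 × √8.473319 ≈ 2,910.9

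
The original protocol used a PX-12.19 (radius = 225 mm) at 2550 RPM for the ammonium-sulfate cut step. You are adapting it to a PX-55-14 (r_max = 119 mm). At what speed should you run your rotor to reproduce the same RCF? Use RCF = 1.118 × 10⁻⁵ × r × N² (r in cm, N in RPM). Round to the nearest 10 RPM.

Original rotor: r = 225 mm = 22.5 cm
RCF = 1.118 × 10⁻⁵ × r × N²
RCF_original = 1.118 × 10⁻⁵ × 22.5 × (2550)² = 1.118 × 10⁻⁵ × 22.5 × 6,502,500 ≈ 1,635.7 × g
Your rotor: r = 119 mm = 11.9 cm
1,635.7 = 1.118 × 10⁻⁵ × 11.9 × N²
N² = 1,635.7 / (13.3042 × 10⁻⁵) = 12,294,614
N ≈ √12,294,614 ≈ 3,506.4

≈ 3510 RPM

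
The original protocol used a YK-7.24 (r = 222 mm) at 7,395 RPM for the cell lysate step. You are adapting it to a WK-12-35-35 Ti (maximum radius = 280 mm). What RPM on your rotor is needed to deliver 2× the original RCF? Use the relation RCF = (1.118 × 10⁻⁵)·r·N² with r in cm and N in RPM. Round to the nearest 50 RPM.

Original rotor: r = 222 mm = 22.2 cm
RCF_original = 1.118 × 10⁻⁵ × 22.2 × (7395)² = 1.118 × 10⁻⁵ × 22.2 × 54,686,025 ≈ 13,572.9 × g
Target RCF = 2 × 13,572.9 ≈ 27,145.8 × g
Your rotor: r = 280 mm = 28.0 cm
27,145.8 = 1.118 × 10⁻⁵ × 28 × N²
N² = 27,145.8 / (31.304 × 10⁻⁵) = 86,716,714
N ≈ √86,716,714 ≈ 9,312.2

9300 RPM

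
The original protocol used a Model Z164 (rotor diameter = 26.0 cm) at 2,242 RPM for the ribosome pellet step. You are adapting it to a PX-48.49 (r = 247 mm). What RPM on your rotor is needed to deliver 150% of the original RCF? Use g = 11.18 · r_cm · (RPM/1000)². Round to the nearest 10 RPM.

Original rotor: r = 26.0 / 2 = 13 cm
RCF_original = 11.18 × 13 × (2.242)² = 11.18 × 13 × 5.026564 ≈ 730.6 × g
Target RCF = 1.5 × 730.6 ≈ 1,095.9 × g
Your rotor: r = 247 mm = 24.7 cm
1,095.9 = 11.18 × 24.7 × (N/1000)²
(N/1000)² = 1,095.9 / 276.146 = 3.968553
N = 1000 × √3.968553 ≈ 1,992.1

1990 RPM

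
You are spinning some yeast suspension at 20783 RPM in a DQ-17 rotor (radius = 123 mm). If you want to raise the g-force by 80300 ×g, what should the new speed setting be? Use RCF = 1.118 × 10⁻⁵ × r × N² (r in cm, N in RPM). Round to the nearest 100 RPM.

r = 123 mm = 12.3 cm
Current RCF = 1.118 × 10⁻⁵ × 12.3 × (20783)² = 1.118 × 10⁻⁵ × 12.3 × 431,933,089 ≈ 59,396.8 × g
Target RCF = 59,396.8 + 80,300 = 139,696.8 × g
N² = 139,696.8 / (13.7514 × 10⁻⁵) = 1,015,873,293
N ≈ √1,015,873,293 ≈ 31,872.8

≈ 31900 RPM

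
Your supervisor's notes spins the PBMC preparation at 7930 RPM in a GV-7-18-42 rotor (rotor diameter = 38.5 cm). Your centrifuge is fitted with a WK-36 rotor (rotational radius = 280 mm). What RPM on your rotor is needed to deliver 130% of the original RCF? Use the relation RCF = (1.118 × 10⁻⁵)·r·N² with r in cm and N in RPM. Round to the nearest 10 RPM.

Original rotor: r = 38.5 / 2 = 19.25 cm
RCF_original = 1.118 × 10⁻⁵ × 19.25 × (7930)² = 1.118 × 10⁻⁵ × 19.25 × 62,884,900 ≈ 13,533.8 × g
Target RCF = 1.3 × 13,533.8 ≈ 17,593.9 × g
Your rotor: r = 280 mm = 28.0 cm
17,593.9 = 1.118 × 10⁻⁵ × 28 × N²
N² = 17,593.9 / (31.304 × 10⁻⁵) = 56,203,361
N ≈ √56,203,361 ≈ 7,496.9

≈ 7500 RPM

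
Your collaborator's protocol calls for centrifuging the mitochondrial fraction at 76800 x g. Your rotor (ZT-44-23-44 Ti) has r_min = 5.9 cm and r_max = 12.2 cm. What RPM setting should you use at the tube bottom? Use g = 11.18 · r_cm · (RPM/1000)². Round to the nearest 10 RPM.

N ≈ 23730 RPM

Use r_max = 12.2 cm.
76,800 = 11.18 × 12.2 × (N/1000)²
(N/1000)² = 76,800 / 136.396 = 563.0664
N = 1000 × √563.0664 ≈ 23,729.0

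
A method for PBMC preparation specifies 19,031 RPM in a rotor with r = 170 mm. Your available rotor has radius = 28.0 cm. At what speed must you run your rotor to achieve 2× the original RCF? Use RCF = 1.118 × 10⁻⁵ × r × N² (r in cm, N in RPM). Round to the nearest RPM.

≈ 20971 RPM

Original rotor: r = 170 mm = 17.0 cm
RCF = 1.118 × 10⁻⁵ × r × N²
RCF_original = 1.118 × 10⁻⁵ × 17 × (19031)² = 1.118 × 10⁻⁵ × 17 × 362,178,961 ≈ 68,835.7 × g
Target RCF = 2 × 68,835.7 ≈ 137,671.4 × g
137,671.4 = 1.118 × 10⁻⁵ × 28 × N²
N² = 137,671.4 / (31.304 × 10⁻⁵) = 439,788,525
N ≈ √439,788,525 ≈ 20,971.1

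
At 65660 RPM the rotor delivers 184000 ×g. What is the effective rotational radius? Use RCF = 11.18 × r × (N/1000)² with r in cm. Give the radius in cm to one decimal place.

3.8 cm

RCF = 11.18 × r × (N/1000)²
184000 = 11.18 × r × (65.66)²
r = 184000 / (11.18 × 4311.2356) = 184000 / 48199.61 ≈ 3.817 cm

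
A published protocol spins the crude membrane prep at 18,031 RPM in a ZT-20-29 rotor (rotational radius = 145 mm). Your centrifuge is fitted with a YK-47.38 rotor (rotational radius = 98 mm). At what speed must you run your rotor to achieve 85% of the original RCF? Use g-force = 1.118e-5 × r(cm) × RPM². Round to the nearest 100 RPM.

Original rotor: r = 145 mm = 14.5 cm
RCF_original = 1.118 × 10⁻⁵ × 14.5 × (18031)² = 1.118 × 10⁻⁵ × 14.5 × 325,116,961 ≈ 52,704.7 × g
Target RCF = 0.85 × 52,704.7 ≈ 44,799 × g
Your rotor: r = 98 mm = 9.8 cm
44,799 = 1.118 × 10⁻⁵ × 9.8 × N²
N² = 44,799 / (10.9564 × 10⁻⁵) = 408,884,305
N ≈ √408,884,305 ≈ 20,220.9

20200 RPM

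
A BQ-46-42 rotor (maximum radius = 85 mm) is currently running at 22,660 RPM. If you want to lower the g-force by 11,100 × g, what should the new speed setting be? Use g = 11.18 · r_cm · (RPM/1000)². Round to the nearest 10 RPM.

r = 85 mm = 8.5 cm
Current RCF = 11.18 × 8.5 × (22.66)² = 11.18 × 8.5 × 513.4756 ≈ 48,795.6 × g
Target RCF = 48,795.6 − 11,100 = 37,695.6 × g
(N/1000)² = 37,695.6 / 95.03 = 396.6705
N = 1000 × √396.6705 ≈ 19,916.6

N₂ ≈ 19920 RPM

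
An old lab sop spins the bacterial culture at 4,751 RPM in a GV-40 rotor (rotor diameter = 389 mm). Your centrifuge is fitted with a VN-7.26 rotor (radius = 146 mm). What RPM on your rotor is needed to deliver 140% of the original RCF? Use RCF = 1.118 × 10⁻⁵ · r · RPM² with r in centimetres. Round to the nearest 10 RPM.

Original rotor: r = 389 mm / 2 = 194.5 mm = 19.45 cm
RCF = 1.118 × 10⁻⁵ × r × N²
RCF_original = 1.118 × 10⁻⁵ × 19.45 × (4751)² = 1.118 × 10⁻⁵ × 19.45 × 22,572,001 ≈ 4,908.3 × g
Target RCF = 1.4 × 4,908.3 ≈ 6,871.6 × g
Your rotor: r = 146 mm = 14.6 cm
6,871.6 = 1.118 × 10⁻⁵ × 14.6 × N²
N² = 6,871.6 / (16.3228 × 10⁻⁵) = 42,098,169
N ≈ √42,098,169 ≈ 6,488.3

≈ 6490 RPM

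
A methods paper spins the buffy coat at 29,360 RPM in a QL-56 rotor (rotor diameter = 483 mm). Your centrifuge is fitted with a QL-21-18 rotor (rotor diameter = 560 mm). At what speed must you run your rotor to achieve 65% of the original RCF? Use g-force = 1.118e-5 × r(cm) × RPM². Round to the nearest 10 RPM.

≈ 21980 RPM

Original rotor: r = 483 mm / 2 = 241.5 mm = 24.15 cm
RCF_original = 1.118 × 10⁻⁵ × 24.15 × (29360)² = 1.118 × 10⁻⁵ × 24.15 × 862,009,600 ≈ 232,740 × g
Target RCF = 0.65 × 232,740 ≈ 151,281 × g
Your rotor: r = 560 mm / 2 = 280 mm = 28 cm
151,281 = 1.118 × 10⁻⁵ × 28 × N²
N² = 151,281 / (31.304 × 10⁻⁵) = 483,264,120
N ≈ √483,264,120 ≈ 21,983.3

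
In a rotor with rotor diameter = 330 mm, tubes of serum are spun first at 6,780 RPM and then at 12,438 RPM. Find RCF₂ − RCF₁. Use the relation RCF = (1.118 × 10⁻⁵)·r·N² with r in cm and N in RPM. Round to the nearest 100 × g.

20100 x g

r = 330 mm / 2 = 165 mm = 16.5 cm
RCF₁ = 1.118 × 10⁻⁵ × 16.5 × (6780)² = 1.118 × 10⁻⁵ × 16.5 × 45,968,400 ≈ 8,479.8 × g
RCF₂ = 1.118 × 10⁻⁵ × 16.5 × (12438)² = 1.118 × 10⁻⁵ × 16.5 × 154,703,844 ≈ 28,538.2 × g
Increase = 28,538.2 − 8,479.8 = 20,058.4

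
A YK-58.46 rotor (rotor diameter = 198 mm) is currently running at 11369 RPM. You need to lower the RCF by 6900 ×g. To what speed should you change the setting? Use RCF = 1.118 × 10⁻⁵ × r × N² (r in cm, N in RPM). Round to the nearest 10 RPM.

N₂ ≈ 8180 RPM

r = 198 mm / 2 = 99 mm = 9.9 cm
Current RCF = 1.118 × 10⁻⁵ × 9.9 × (11369)² = 1.118 × 10⁻⁵ × 9.9 × 129,254,161 ≈ 14,306.1 × g
Target RCF = 14,306.1 − 6,900 = 7,406.1 × g
N² = 7,406.1 / (11.0682 × 10⁻⁵) = 66,913,319
N ≈ √66,913,319 ≈ 8,180.1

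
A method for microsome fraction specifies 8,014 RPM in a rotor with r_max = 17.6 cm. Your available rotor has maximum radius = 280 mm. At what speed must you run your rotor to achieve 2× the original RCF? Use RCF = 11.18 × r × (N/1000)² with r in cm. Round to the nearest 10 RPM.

≈ 8990 RPM

RCF_original = 11.18 × 17.6 × (8.014)² = 11.18 × 17.6 × 64.224196 ≈ 12,637.3 × g
Target RCF = 2 × 12,637.3 ≈ 25,274.6 × g
Your rotor: r = 280 mm = 28.0 cm
25,274.6 = 11.18 × 28 × (N/1000)²
(N/1000)² = 25,274.6 / 313.04 = 80.7392
N = 1000 × √80.7392 ≈ 8,985.5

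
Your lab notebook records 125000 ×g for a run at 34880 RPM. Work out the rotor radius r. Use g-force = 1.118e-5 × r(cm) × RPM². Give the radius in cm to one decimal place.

125000 = 1.118 × 10⁻⁵ × r × (34880)²
r = 125000 / (1.118 × 10⁻⁵ × 1,216,614,400) = 125000 / 13601.75 ≈ 9.190 cm

9.2 cm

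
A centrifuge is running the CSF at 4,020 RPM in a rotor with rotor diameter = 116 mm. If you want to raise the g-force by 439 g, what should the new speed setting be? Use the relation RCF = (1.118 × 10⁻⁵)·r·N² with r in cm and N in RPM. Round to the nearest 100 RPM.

r = 116 mm / 2 = 58 mm = 5.8 cm
Current RCF = 1.118 × 10⁻⁵ × 5.8 × (4020)² = 1.118 × 10⁻⁵ × 5.8 × 16,160,400 ≈ 1,047.9 × g
Target RCF = 1,047.9 + 439 = 1,486.9 × g
N² = 1,486.9 / (6.4844 × 10⁻⁵) = 22,930,418
N ≈ √22,930,418 ≈ 4,788.6

4800 RPM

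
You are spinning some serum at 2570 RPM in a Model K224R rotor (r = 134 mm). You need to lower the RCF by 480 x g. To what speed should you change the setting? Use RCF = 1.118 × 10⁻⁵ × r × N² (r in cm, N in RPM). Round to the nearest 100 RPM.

1800 RPM

r = 134 mm = 13.4 cm
Current RCF = 1.118 × 10⁻⁵ × 13.4 × (2570)² = 1.118 × 10⁻⁵ × 13.4 × 6,604,900 ≈ 989.5 × g
Target RCF = 989.5 − 480 = 509.5 × g
N² = 509.5 / (14.9812 × 10⁻⁵) = 3,400,929
N ≈ √3,400,929 ≈ 1,844.2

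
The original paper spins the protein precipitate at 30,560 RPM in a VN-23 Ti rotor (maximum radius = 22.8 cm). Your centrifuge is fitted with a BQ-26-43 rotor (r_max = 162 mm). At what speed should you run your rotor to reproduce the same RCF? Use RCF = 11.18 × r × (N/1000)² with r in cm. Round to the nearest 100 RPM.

RCF = 11.18 × r × (N/1000)²
RCF_original = 11.18 × 22.8 × (30.56)² = 11.18 × 22.8 × 933.9136 ≈ 238,058.3 × g
Your rotor: r = 162 mm = 16.2 cm
238,058.3 = 11.18 × 16.2 × (N/1000)²
(N/1000)² = 238,058.3 / 181.116 = 1314.397
N = 1000 × √1314.397 ≈ 36,254.6

36300 RPM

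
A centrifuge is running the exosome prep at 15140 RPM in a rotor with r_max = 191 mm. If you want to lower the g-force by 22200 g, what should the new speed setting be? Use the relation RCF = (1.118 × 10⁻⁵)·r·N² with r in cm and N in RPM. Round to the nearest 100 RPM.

N₂ ≈ 11200 RPM

r = 191 mm = 19.1 cm
Current RCF = 1.118 × 10⁻⁵ × 19.1 × (15140)² = 1.118 × 10⁻⁵ × 19.1 × 229,219,600 ≈ 48,947.1 × g
Target RCF = 48,947.1 − 22,200 = 26,747.1 × g
N² = 26,747.1 / (21.3538 × 10⁻⁵) = 125,256,863
N ≈ √125,256,863 ≈ 11,191.8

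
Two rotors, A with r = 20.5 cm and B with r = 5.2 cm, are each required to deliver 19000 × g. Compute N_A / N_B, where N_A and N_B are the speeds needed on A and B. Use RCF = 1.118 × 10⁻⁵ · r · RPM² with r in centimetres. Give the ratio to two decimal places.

0.50

At fixed RCF, N ∝ 1/√r, so N_A/N_B = √(r_B/r_A) = √(5.2/20.5) = √0.253659 = 0.5036.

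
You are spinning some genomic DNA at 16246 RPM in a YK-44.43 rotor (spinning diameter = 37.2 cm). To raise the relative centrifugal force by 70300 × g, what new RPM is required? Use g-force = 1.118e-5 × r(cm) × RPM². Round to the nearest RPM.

r = 37.2 / 2 = 18.6 cm
Current RCF = 1.118 × 10⁻⁵ × 18.6 × (16246)² = 1.118 × 10⁻⁵ × 18.6 × 263,932,516 ≈ 54,884.2 × g
Target RCF = 54,884.2 + 70,300 = 125,184.2 × g
N² = 125,184.2 / (20.7948 × 10⁻⁵) = 601,997,615
N ≈ √601,997,615 ≈ 24,535.6

N₂ ≈ 24536 RPM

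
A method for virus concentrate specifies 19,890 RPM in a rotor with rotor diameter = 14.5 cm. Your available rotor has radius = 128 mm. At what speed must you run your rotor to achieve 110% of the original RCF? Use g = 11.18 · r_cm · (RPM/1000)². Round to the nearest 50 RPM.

Original rotor: r = 14.5 / 2 = 7.25 cm
RCF_original = 11.18 × 7.25 × (19.89)² = 11.18 × 7.25 × 395.6121 ≈ 32,066.3 × g
Target RCF = 1.1 × 32,066.3 ≈ 35,272.9 × g
Your rotor: r = 128 mm = 12.8 cm
35,272.9 = 11.18 × 12.8 × (N/1000)²
(N/1000)² = 35,272.9 / 143.104 = 246.4844
N = 1000 × √246.4844 ≈ 15,699.8

15700 RPM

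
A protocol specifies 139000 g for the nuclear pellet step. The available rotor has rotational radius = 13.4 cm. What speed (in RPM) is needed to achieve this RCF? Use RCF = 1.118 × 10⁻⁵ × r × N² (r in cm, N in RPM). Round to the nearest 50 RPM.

139,000 = 1.118 × 10⁻⁵ × 13.4 × N²
N² = 139,000 / (14.9812 × 10⁻⁵) = 927,829,546
N ≈ √927,829,546 ≈ 30,460.3

30450 RPM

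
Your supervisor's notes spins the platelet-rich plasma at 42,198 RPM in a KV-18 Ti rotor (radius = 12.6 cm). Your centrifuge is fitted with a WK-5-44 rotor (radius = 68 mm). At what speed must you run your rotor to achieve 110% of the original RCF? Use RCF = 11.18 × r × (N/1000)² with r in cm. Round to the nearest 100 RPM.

RCF = 11.18 × r × (N/1000)²
RCF_original = 11.18 × 12.6 × (42.198)² = 11.18 × 12.6 × 1,780.671204 ≈ 250,839.6 × g
Target RCF = 1.1 × 250,839.6 ≈ 275,923.6 × g
Your rotor: r = 68 mm = 6.8 cm
275,923.6 = 11.18 × 6.8 × (N/1000)²
(N/1000)² = 275,923.6 / 76.024 = 3629.428
N = 1000 × √3629.428 ≈ 60,244.7

60200 RPM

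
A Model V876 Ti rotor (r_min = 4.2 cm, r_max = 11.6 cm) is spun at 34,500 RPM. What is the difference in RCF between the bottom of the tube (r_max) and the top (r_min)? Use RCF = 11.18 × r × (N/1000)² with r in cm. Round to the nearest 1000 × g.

≈ 98000 g

RCF_max = 11.18 × 11.6 × (34.5)² = 11.18 × 11.6 × 1,190.25 ≈ 154,361.1 × g
RCF_min = 11.18 × 4.2 × (34.5)² = 11.18 × 4.2 × 1,190.25 ≈ 55,889.4 × g
ΔRCF = 154,361.1 − 55,889.4 = 98,471.7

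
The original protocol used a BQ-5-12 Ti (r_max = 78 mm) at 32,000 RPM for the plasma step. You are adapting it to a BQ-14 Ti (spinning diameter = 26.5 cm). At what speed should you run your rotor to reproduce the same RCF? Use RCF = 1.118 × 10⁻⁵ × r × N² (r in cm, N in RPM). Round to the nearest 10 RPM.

≈ 24550 RPM

Original rotor: r = 78 mm = 7.8 cm
RCF_original = 1.118 × 10⁻⁵ × 7.8 × (32000)² = 1.118 × 10⁻⁵ × 7.8 × 1,024,000,000 ≈ 89,296.9 × g
Your rotor: r = 26.5 / 2 = 13.25 cm
89,296.9 = 1.118 × 10⁻⁵ × 13.25 × N²
N² = 89,296.9 / (14.8135 × 10⁻⁵) = 602,807,574
N ≈ √602,807,574 ≈ 24,552.1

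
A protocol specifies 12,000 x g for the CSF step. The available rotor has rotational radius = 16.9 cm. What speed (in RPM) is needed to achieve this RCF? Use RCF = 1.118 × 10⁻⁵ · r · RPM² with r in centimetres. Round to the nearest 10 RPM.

RCF = 1.118 × 10⁻⁵ × r × N²
12,000 = 1.118 × 10⁻⁵ × 16.9 × N²
N² = 12,000 / (18.8942 × 10⁻⁵) = 63,511,554
N ≈ √63,511,554 ≈ 7,969.4

≈ 7970 RPM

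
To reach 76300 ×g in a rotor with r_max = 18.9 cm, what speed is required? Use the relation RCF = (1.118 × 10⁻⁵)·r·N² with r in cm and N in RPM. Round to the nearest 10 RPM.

N ≈ 19000 RPM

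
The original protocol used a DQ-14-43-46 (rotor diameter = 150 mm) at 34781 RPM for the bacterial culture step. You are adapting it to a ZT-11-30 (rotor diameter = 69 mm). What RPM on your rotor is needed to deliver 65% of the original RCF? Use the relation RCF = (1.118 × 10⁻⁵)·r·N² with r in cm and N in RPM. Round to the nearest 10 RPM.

≈ 41340 RPM

Original rotor: r = 150 mm / 2 = 75 mm = 7.5 cm
RCF = 1.118 × 10⁻⁵ × r × N²
RCF_original = 1.118 × 10⁻⁵ × 7.5 × (34781)² = 1.118 × 10⁻⁵ × 7.5 × 1,209,717,961 ≈ 101,434.9 × g
Target RCF = 0.65 × 101,434.9 ≈ 65,932.7 × g
Your rotor: r = 69 mm / 2 = 34.5 mm = 3.45 cm
65,932.7 = 1.118 × 10⁻⁵ × 3.45 × N²
N² = 65,932.7 / (3.8571 × 10⁻⁵) = 1,709,385,289
N ≈ √1,709,385,289 ≈ 41,344.7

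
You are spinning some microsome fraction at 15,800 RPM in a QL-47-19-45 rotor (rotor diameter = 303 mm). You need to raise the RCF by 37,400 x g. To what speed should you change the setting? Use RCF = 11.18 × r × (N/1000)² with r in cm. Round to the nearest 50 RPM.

r = 303 mm / 2 = 151.5 mm = 15.15 cm
Current RCF = 11.18 × 15.15 × (15.8)² = 11.18 × 15.15 × 249.64 ≈ 42,283.3 × g
Target RCF = 42,283.3 + 37,400 = 79,683.3 × g
(N/1000)² = 79,683.3 / 169.377 = 470.4494
N = 1000 × √470.4494 ≈ 21,689.8

N₂ ≈ 21700 RPM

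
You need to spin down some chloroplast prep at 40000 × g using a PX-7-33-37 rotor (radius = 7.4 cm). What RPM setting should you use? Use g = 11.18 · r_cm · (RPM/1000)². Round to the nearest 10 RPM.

RCF = 11.18 × r × (N/1000)²
40,000 = 11.18 × 7.4 × (N/1000)²
(N/1000)² = 40,000 / 82.732 = 483.4889
N = 1000 × √483.4889 ≈ 21,988.4

≈ 21990 RPM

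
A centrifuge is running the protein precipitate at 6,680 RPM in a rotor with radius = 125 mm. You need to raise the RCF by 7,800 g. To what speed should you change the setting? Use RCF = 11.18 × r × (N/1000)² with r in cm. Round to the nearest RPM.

≈ 10022 RPM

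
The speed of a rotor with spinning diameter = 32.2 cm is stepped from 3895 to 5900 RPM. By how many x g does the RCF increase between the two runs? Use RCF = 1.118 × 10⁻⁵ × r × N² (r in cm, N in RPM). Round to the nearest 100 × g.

≈ 3500 x g

r = 32.2 / 2 = 16.1 cm
RCF₁ = 1.118 × 10⁻⁵ × 16.1 × (3895)² = 1.118 × 10⁻⁵ × 16.1 × 15,171,025 ≈ 2,730.8 × g
RCF₂ = 1.118 × 10⁻⁵ × 16.1 × (5900)² = 1.118 × 10⁻⁵ × 16.1 × 34,810,000 ≈ 6,265.7 × g
Increase = 6,265.7 − 2,730.8 = 3,534.9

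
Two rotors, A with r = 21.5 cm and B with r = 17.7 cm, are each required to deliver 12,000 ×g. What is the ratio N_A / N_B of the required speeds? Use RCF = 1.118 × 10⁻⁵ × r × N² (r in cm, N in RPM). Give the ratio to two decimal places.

0.91

At fixed RCF, N ∝ 1/√r, so N_A/N_B = √(r_B/r_A) = √(17.7/21.5) = √0.823256 = 0.9073.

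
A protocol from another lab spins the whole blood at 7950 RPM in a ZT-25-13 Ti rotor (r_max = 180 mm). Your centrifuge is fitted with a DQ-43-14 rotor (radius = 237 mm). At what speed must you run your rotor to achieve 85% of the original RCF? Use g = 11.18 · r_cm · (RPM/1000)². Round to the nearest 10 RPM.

≈ 6390 RPM

Original rotor: r = 180 mm = 18.0 cm
RCF_original = 11.18 × 18 × (7.95)² = 11.18 × 18 × 63.2025 ≈ 12,718.9 × g
Target RCF = 0.85 × 12,718.9 ≈ 10,811.1 × g
Your rotor: r = 237 mm = 23.7 cm
10,811.1 = 11.18 × 23.7 × (N/1000)²
(N/1000)² = 10,811.1 / 264.966 = 40.80184
N = 1000 × √40.80184 ≈ 6,387.6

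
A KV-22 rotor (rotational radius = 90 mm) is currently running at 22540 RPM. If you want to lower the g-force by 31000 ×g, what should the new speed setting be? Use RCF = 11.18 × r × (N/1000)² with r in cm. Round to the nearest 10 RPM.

r = 90 mm = 9.0 cm
Current RCF = 11.18 × 9 × (22.54)² = 11.18 × 9 × 508.0516 ≈ 51,120.2 × g
Target RCF = 51,120.2 − 31,000 = 20,120.2 × g
(N/1000)² = 20,120.2 / 100.62 = 199.9622
N = 1000 × √199.9622 ≈ 14,140.8

14140 RPM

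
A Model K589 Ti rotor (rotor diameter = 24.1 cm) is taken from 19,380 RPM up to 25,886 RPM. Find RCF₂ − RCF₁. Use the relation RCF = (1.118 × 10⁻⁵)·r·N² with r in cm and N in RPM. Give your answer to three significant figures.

≈ 39700 x g

r = 24.1 / 2 = 12.05 cm
RCF₁ = 1.118 × 10⁻⁵ × 12.05 × (19380)² = 1.118 × 10⁻⁵ × 12.05 × 375,584,400 ≈ 50,598.4 × g
RCF₂ = 1.118 × 10⁻⁵ × 12.05 × (25886)² = 1.118 × 10⁻⁵ × 12.05 × 670,084,996 ≈ 90,273.2 × g
Increase = 90,273.2 − 50,598.4 = 39,674.8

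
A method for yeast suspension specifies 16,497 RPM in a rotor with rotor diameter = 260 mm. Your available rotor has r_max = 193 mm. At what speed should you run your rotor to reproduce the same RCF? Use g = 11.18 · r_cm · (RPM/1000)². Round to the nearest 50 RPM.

Original rotor: r = 260 mm / 2 = 130 mm = 13 cm
RCF_original = 11.18 × 13 × (16.497)² = 11.18 × 13 × 272.151009 ≈ 39,554.4 × g
Your rotor: r = 193 mm = 19.3 cm
39,554.4 = 11.18 × 19.3 × (N/1000)²
(N/1000)² = 39,554.4 / 215.774 = 183.314
N = 1000 × √183.314 ≈ 13,539.4

≈ 13550 RPM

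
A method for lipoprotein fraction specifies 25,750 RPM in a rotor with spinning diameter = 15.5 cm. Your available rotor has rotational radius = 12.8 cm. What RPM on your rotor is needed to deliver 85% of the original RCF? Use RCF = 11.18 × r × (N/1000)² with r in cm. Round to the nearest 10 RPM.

≈ 18470 RPM

Original rotor: r = 15.5 / 2 = 7.75 cm
RCF = 11.18 × r × (N/1000)²
RCF_original = 11.18 × 7.75 × (25.75)² = 11.18 × 7.75 × 663.0625 ≈ 57,451.1 × g
Target RCF = 0.85 × 57,451.1 ≈ 48,833.4 × g
48,833.4 = 11.18 × 12.8 × (N/1000)²
(N/1000)² = 48,833.4 / 143.104 = 341.2441
N = 1000 × √341.2441 ≈ 18,472.8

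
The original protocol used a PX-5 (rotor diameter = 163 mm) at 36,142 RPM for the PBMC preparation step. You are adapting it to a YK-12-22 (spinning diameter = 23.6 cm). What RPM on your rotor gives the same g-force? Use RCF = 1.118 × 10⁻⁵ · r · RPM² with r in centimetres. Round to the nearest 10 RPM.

Original rotor: r = 163 mm / 2 = 81.5 mm = 8.15 cm
RCF_original = 1.118 × 10⁻⁵ × 8.15 × (36142)² = 1.118 × 10⁻⁵ × 8.15 × 1,306,244,164 ≈ 119,021 × g
Your rotor: r = 23.6 / 2 = 11.8 cm
119,021 = 1.118 × 10⁻⁵ × 11.8 × N²
N² = 119,021 / (13.1924 × 10⁻⁵) = 902,193,687
N ≈ √902,193,687 ≈ 30,036.5

30040 RPM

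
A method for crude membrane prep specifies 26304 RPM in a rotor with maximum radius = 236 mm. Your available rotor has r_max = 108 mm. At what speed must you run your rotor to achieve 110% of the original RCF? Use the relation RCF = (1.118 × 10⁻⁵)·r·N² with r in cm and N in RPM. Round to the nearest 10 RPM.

40780 RPM

Original rotor: r = 236 mm = 23.6 cm
RCF = 1.118 × 10⁻⁵ × r × N²
RCF_original = 1.118 × 10⁻⁵ × 23.6 × (26304)² = 1.118 × 10⁻⁵ × 23.6 × 691,900,416 ≈ 182,556.5 × g
Target RCF = 1.1 × 182,556.5 ≈ 200,812.2 × g
Your rotor: r = 108 mm = 10.8 cm
200,812.2 = 1.118 × 10⁻⁵ × 10.8 × N²
N² = 200,812.2 / (12.0744 × 10⁻⁵) = 1,663,123,633
N ≈ √1,663,123,633 ≈ 40,781.4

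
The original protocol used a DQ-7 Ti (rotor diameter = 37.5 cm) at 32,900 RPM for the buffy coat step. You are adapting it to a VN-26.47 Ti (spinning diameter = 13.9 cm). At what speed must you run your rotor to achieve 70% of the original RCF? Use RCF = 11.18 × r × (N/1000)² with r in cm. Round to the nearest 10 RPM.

Original rotor: r = 37.5 / 2 = 18.75 cm
RCF = 11.18 × r × (N/1000)²
RCF_original = 11.18 × 18.75 × (32.9)² = 11.18 × 18.75 × 1,082.41 ≈ 226,900.2 × g
Target RCF = 0.7 × 226,900.2 ≈ 158,830.1 × g
Your rotor: r = 13.9 / 2 = 6.95 cm
158,830.1 = 11.18 × 6.95 × (N/1000)²
(N/1000)² = 158,830.1 / 77.701 = 2044.119
N = 1000 × √2044.119 ≈ 45,211.9

45210 RPM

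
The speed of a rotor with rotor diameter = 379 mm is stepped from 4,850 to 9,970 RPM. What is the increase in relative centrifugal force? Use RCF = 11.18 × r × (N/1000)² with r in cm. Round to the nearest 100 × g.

16100 × g

r = 379 mm / 2 = 189.5 mm = 18.95 cm
RCF₁ = 11.18 × 18.95 × (4.85)² = 11.18 × 18.95 × 23.5225 ≈ 4,983.5 × g
RCF₂ = 11.18 × 18.95 × (9.97)² = 11.18 × 18.95 × 99.4009 ≈ 21,059.2 × g
Increase = 21,059.2 − 4,983.5 = 16,075.7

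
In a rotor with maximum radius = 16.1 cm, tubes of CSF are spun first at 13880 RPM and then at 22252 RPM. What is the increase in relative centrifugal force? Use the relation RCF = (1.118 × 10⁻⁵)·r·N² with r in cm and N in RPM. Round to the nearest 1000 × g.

≈ 54000 g

RCF₁ = 1.118 × 10⁻⁵ × 16.1 × (13880)² = 1.118 × 10⁻⁵ × 16.1 × 192,654,400 ≈ 34,677.4 × g
RCF₂ = 1.118 × 10⁻⁵ × 16.1 × (22252)² = 1.118 × 10⁻⁵ × 16.1 × 495,151,504 ≈ 89,126.3 × g
Increase = 89,126.3 − 34,677.4 = 54,448.9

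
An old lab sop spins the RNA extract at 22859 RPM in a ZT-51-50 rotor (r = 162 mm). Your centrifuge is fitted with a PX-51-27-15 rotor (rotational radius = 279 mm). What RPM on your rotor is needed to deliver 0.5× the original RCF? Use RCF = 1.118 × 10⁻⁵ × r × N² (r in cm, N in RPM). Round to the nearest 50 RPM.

Original rotor: r = 162 mm = 16.2 cm
RCF_original = 1.118 × 10⁻⁵ × 16.2 × (22859)² = 1.118 × 10⁻⁵ × 16.2 × 522,533,881 ≈ 94,639.2 × g
Target RCF = 0.5 × 94,639.2 ≈ 47,319.6 × g
Your rotor: r = 279 mm = 27.9 cm
47,319.6 = 1.118 × 10⁻⁵ × 27.9 × N²
N² = 47,319.6 / (31.1922 × 10⁻⁵) = 151,703,310
N ≈ √151,703,310 ≈ 12,316.8

12300 RPM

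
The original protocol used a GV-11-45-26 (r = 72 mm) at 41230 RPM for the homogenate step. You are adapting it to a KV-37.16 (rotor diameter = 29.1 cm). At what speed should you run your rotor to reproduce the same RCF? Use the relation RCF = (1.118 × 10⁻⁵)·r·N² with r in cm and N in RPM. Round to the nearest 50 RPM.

≈ 29000 RPM

Original rotor: r = 72 mm = 7.2 cm
RCF_original = 1.118 × 10⁻⁵ × 7.2 × (41230)² = 1.118 × 10⁻⁵ × 7.2 × 1,699,912,900 ≈ 136,836.2 × g
Your rotor: r = 29.1 / 2 = 14.55 cm
136,836.2 = 1.118 × 10⁻⁵ × 14.55 × N²
N² = 136,836.2 / (16.2669 × 10⁻⁵) = 841,194,081
N ≈ √841,194,081 ≈ 29,003.3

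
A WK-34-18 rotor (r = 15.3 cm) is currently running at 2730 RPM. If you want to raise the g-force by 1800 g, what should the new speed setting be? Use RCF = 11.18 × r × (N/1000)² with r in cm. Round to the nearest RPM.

Current RCF = 11.18 × 15.3 × (2.73)² = 11.18 × 15.3 × 7.4529 ≈ 1,274.8 × g
Target RCF = 1,274.8 + 1,800 = 3,074.8 × g
(N/1000)² = 3,074.8 / 171.054 = 17.97561
N = 1000 × √17.97561 ≈ 4,239.8

4240 RPM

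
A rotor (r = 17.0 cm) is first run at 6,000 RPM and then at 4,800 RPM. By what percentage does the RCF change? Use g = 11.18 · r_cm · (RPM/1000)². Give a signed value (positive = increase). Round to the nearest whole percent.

-36%

RCF ∝ N², so the ratio is (4800/6000)² = (0.800000)² = 0.6400.
Change = 0.6400 − 1 = -0.3600 → -36.0%.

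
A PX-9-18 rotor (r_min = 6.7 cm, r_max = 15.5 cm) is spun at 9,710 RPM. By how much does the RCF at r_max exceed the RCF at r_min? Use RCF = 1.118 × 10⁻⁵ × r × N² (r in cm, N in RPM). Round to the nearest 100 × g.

RCF_max = 1.118 × 10⁻⁵ × 15.5 × (9710)² = 1.118 × 10⁻⁵ × 15.5 × 94,284,100 ≈ 16,338.5 × g
RCF_min = 1.118 × 10⁻⁵ × 6.7 × (9710)² = 1.118 × 10⁻⁵ × 6.7 × 94,284,100 ≈ 7,062.4 × g
ΔRCF = 16,338.5 − 7,062.4 = 9,276.1

≈ 9300 × g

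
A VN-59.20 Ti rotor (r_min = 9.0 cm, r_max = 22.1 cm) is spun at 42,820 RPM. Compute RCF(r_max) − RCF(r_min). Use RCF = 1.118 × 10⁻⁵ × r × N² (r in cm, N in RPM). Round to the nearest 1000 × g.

ΔRCF ≈ 269000 ×g

RCF_max = 1.118 × 10⁻⁵ × 22.1 × (42820)² = 1.118 × 10⁻⁵ × 22.1 × 1,833,552,400 ≈ 453,030.5 × g
RCF_min = 1.118 × 10⁻⁵ × 9 × (42820)² = 1.118 × 10⁻⁵ × 9 × 1,833,552,400 ≈ 184,492 × g
ΔRCF = 453,030.5 − 184,492 = 268,538.5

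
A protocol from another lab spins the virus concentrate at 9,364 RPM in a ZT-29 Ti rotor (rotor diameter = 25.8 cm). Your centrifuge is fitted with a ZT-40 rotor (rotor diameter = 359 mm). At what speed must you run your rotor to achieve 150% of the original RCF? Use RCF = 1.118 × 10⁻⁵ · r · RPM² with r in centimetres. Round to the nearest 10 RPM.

Original rotor: r = 25.8 / 2 = 12.9 cm
RCF_original = 1.118 × 10⁻⁵ × 12.9 × (9364)² = 1.118 × 10⁻⁵ × 12.9 × 87,684,496 ≈ 12,646 × g
Target RCF = 1.5 × 12,646 ≈ 18,969 × g
Your rotor: r = 359 mm / 2 = 179.5 mm = 17.95 cm
18,969 = 1.118 × 10⁻⁵ × 17.95 × N²
N² = 18,969 / (20.0681 × 10⁻⁵) = 94,523,149
N ≈ √94,523,149 ≈ 9,722.3

9720 RPM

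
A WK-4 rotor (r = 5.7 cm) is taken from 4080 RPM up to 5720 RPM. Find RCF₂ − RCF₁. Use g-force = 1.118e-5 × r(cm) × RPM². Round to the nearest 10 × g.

1020 g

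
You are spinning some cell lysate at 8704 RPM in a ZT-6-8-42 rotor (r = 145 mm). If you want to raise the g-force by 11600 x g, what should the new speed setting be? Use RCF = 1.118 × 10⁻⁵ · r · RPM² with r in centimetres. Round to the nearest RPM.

r = 145 mm = 14.5 cm
Current RCF = 1.118 × 10⁻⁵ × 14.5 × (8704)² = 1.118 × 10⁻⁵ × 14.5 × 75,759,616 ≈ 12,281.4 × g
Target RCF = 12,281.4 + 11,600 = 23,881.4 × g
N² = 23,881.4 / (16.211 × 10⁻⁵) = 147,316,020
N ≈ √147,316,020 ≈ 12,137.4

≈ 12137 RPM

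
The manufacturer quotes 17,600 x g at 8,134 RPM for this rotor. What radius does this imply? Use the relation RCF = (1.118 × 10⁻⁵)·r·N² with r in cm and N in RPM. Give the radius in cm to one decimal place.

≈ 23.8 cm

17600 = 1.118 × 10⁻⁵ × r × (8134)²
r = 17600 / (1.118 × 10⁻⁵ × 66,161,956) = 17600 / 739.6907 ≈ 23.794 cm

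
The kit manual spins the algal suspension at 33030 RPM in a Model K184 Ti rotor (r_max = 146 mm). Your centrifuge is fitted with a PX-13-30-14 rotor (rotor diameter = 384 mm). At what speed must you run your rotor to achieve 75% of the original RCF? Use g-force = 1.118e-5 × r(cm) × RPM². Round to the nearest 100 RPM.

24900 RPM

Original rotor: r = 146 mm = 14.6 cm
RCF = 1.118 × 10⁻⁵ × r × N²
RCF_original = 1.118 × 10⁻⁵ × 14.6 × (33030)² = 1.118 × 10⁻⁵ × 14.6 × 1,090,980,900 ≈ 178,078.6 × g
Target RCF = 0.75 × 178,078.6 ≈ 133,559 × g
Your rotor: r = 384 mm / 2 = 192 mm = 19.2 cm
133,559 = 1.118 × 10⁻⁵ × 19.2 × N²
N² = 133,559 / (21.4656 × 10⁻⁵) = 622,200,171
N ≈ √622,200,171 ≈ 24,943.9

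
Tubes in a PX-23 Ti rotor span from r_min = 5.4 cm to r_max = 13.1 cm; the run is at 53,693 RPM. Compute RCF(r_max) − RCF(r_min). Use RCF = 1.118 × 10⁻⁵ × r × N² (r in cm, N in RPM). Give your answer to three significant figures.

ΔRCF ≈ 248000 x g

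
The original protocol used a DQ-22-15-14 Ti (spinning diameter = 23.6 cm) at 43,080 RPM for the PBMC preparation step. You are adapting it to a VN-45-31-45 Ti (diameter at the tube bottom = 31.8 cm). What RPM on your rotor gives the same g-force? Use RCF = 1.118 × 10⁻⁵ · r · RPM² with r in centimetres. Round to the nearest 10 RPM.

≈ 37110 RPM

Original rotor: r = 23.6 / 2 = 11.8 cm
RCF_original = 1.118 × 10⁻⁵ × 11.8 × (43080)² = 1.118 × 10⁻⁵ × 11.8 × 1,855,886,400 ≈ 244,836 × g
Your rotor: r = 31.8 / 2 = 15.9 cm
244,836 = 1.118 × 10⁻⁵ × 15.9 × N²
N² = 244,836 / (17.7762 × 10⁻⁵) = 1,377,324,738
N ≈ √1,377,324,738 ≈ 37,112.3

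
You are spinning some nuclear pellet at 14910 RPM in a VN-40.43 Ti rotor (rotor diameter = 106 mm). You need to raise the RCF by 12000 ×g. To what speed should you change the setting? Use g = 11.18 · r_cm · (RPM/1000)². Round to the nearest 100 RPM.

r = 106 mm / 2 = 53 mm = 5.3 cm
Current RCF = 11.18 × 5.3 × (14.91)² = 11.18 × 5.3 × 222.3081 ≈ 13,172.6 × g
Target RCF = 13,172.6 + 12,000 = 25,172.6 × g
(N/1000)² = 25,172.6 / 59.254 = 424.8253
N = 1000 × √424.8253 ≈ 20,611.3

20600 RPM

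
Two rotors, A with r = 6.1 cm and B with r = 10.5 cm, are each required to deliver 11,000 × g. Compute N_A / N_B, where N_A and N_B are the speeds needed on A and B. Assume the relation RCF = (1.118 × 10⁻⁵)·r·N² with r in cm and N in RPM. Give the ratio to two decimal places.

At fixed RCF, N ∝ 1/√r, so N_A/N_B = √(r_B/r_A) = √(10.5/6.1) = √1.721311 = 1.3120.

1.31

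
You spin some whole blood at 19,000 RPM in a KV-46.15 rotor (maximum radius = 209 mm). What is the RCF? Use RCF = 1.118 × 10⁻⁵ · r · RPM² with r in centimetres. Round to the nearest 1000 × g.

RCF ≈ 84000 g

r = 209 mm = 20.9 cm
RCF = 1.118 × 10⁻⁵ × 20.9 × (19000)² = 1.118 × 10⁻⁵ × 20.9 × 361,000,000 ≈ 84,352 × g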